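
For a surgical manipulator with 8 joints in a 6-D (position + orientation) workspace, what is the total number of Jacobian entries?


Given: task space dimension = 6, joints = 8
Jacobian is a 6 x 8 matrix
Total entries = rows * columns
Total = 6 * 8
Total = 48

48


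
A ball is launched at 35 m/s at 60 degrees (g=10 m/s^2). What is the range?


Given: v0 = 35 m/s, theta = 60 deg, g = 10 m/s^2
sin(2*60) = sin(120) = sqrt(3)/2
Using R = v0^2 * sin(2*theta) / g
R = 35^2 * (sqrt(3)/2) / 10
R = 1225 * sqrt(3) / 20
R = 245/4*sqrt(3) m

245/4*sqrt(3) m


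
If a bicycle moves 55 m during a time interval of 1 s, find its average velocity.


Given: distance d = 55 m, time t = 1 s
Using v = d / t
v = 55 / 1
v = 55 m/s

55 m/s


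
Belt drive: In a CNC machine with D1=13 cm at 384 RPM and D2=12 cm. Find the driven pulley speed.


Given: D1 = 13 cm, w1 = 384 RPM, D2 = 12 cm
Using D1*w1 = D2*w2
w2 = D1*w1 / D2
w2 = 13*384 / 12
w2 = 4992 / 12
w2 = 416 RPM

416 RPM


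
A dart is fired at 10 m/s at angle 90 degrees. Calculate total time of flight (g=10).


Given: v0 = 10 m/s, theta = 90 deg, g = 10 m/s^2
sin(90) = 1
Using T = 2*v0*sin(theta) / g
T = 2*10*1 / 10
T = 20 / 10
T = 2 s

2 s


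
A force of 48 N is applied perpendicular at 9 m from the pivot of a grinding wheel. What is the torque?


Given: F = 48 N, r = 9 m, angle = 90 deg (perpendicular)
Using tau = F * r * sin(90)
sin(90) = 1
tau = 48 * 9 * 1
tau = 432 Nm

432 Nm


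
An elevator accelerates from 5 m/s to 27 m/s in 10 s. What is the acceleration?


Given: initial velocity v0 = 5 m/s, final velocity v = 27 m/s, time t = 10 s
Using a = (v - v0) / t
a = (27 - 5) / 10
a = 22 / 10
a = 11/5 m/s^2

11/5 m/s^2


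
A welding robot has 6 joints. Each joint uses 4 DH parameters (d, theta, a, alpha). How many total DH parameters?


Given: 6 joints, 4 DH parameters per joint (d, theta, a, alpha)
Total DH parameters = number_of_joints * 4
Total = 6 * 4
Total = 24

24


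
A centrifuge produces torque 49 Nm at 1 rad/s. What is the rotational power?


Given: tau = 49 Nm, omega = 1 rad/s
Using P = tau * omega
P = 49 * 1
P = 49 W

49 W


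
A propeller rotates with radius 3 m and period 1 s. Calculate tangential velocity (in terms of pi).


Given: radius r = 3 m, period T = 1 s
Using v = 2*pi*r / T
v = 2*pi*3 / 1
v = 6*pi / 1
v = 6*pi m/s

6*pi m/s


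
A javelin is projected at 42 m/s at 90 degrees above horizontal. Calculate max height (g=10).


Given: v0 = 42 m/s, theta = 90 deg, g = 10 m/s^2
sin^2(90) = 1
Using H = v0^2 * sin^2(theta) / (2*g)
H = 42^2 * 1 / (2*10)
H = 1764 * 1 / 20
H = 1764 / 20
H = 441/5 m

441/5 m


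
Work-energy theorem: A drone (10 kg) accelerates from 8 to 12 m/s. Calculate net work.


Given: m = 10 kg, v0 = 8 m/s, v = 12 m/s
Using W = (1/2)*m*(v^2 - v0^2)
v^2 = 12^2 = 144
v0^2 = 8^2 = 64
v^2 - v0^2 = 144 - 64 = 80
W = (1/2)*10*80 = 400 J

400 J


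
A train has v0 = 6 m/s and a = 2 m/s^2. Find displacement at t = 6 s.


Given: v0 = 6 m/s, a = 2 m/s^2, t = 6 s
Using s = v0*t + (1/2)*a*t^2
s = 6*6 + (1/2)*2*6^2
s = 36 + (1/2)*72
s = 36 + 36
s = 72

72 m


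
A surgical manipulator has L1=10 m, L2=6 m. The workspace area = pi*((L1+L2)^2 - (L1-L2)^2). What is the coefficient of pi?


Given: L1 = 10, L2 = 6
(L1+L2)^2 = (16)^2 = 256
(L1-L2)^2 = (4)^2 = 16
Difference = 256 - 16 = 240
This equals 4*L1*L2 = 4*10*6 = 240
Workspace area = 240*pi

240


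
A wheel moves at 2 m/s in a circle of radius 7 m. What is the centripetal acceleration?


Given: v = 2 m/s, r = 7 m
Using a_c = v^2 / r
a_c = 2^2 / 7
a_c = 4 / 7
a_c = 4/7 m/s^2

4/7 m/s^2


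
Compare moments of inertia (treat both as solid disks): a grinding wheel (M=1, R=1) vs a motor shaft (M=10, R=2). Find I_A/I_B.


Given: M1=1 kg, R1=1 m, M2=10 kg, R2=2 m
For a disk: I = (1/2)*M*R^2, so I_A/I_B = (M1*R1^2)/(M2*R2^2)
M1*R1^2 = 1*1 = 1
M2*R2^2 = 10*4 = 40
I_A/I_B = 1/40 = 1/40

1/40


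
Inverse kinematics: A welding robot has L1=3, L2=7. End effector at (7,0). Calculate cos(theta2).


Given: L1 = 3, L2 = 7, target (x, y) = (7, 0)
Using cos(theta2) = (x^2 + y^2 - L1^2 - L2^2) / (2*L1*L2)
x^2 + y^2 = 7^2 + 0 = 49
L1^2 + L2^2 = 9 + 49 = 58
Numerator = 49 - 58 = -9
Denominator = 2*3*7 = 42
cos(theta2) = -9/42 = -3/14

-3/14


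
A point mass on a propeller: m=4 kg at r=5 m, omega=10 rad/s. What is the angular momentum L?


Given: m = 4 kg, r = 5 m, omega = 10 rad/s
For a point mass: I = m*r^2
I = 4*5^2 = 4*25 = 100
L = I*omega = 100*10
L = 1000 kg*m^2/s

1000 kg*m^2/s


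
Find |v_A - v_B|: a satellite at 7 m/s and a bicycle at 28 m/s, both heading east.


Given: v_A = 7 m/s east, v_B = 28 m/s east
Both move in the same direction; relative speed = |v_A - v_B|
|7 - 28| = |-21|
= 21 m/s

21 m/s


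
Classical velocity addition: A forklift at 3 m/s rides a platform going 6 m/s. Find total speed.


Given: object velocity = 3 m/s, platform velocity = 6 m/s (same direction)
Using classical velocity addition: v_total = v_object + v_platform
v_total = 3 + 6
v_total = 9 m/s

9 m/s


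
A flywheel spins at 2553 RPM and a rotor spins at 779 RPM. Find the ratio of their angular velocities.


Given: RPM_A = 2553, RPM_B = 779
omega = 2*pi*RPM/60, so omega_A/omega_B = RPM_A / RPM_B
omega_A/omega_B = 2553 / 779
omega_A/omega_B = 2553/779

2553/779


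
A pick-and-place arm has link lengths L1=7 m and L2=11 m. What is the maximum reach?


Given: L1 = 7 m, L2 = 11 m
For a 2-link planar arm, max reach = L1 + L2 (fully extended)
Max reach = 7 + 11
Max reach = 18 m

18 m


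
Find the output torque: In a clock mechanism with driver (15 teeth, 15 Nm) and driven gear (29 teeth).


Given: N1 = 15, N2 = 29, T1 = 15 Nm
Using T2/T1 = N2/N1
T2 = T1 * N2 / N1
T2 = 15 * 29 / 15
T2 = 435 / 15
T2 = 29 Nm

29 Nm


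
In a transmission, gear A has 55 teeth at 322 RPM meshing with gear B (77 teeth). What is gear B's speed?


Given: N1 = 55 teeth, w1 = 322 RPM, N2 = 77 teeth
Using N1*w1 = N2*w2
w2 = N1*w1 / N2
w2 = 55*322 / 77
w2 = 17710 / 77
w2 = 230 RPM

230 RPM


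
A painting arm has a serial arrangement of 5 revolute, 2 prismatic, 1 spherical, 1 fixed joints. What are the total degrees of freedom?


Given: serial robot with 5 revolute, 2 prismatic, 1 spherical, 1 fixed joints
DOF contribution per joint type: revolute=1, prismatic=1, spherical=3, fixed=0
DOF = 5*1 + 2*1 + 1*3 + 1*0
DOF = 10

10


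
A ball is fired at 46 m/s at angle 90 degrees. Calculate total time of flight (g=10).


Given: v0 = 46 m/s, theta = 90 deg, g = 10 m/s^2
sin(90) = 1
Using T = 2*v0*sin(theta) / g
T = 2*46*1 / 10
T = 92 / 10
T = 46/5 s

46/5 s


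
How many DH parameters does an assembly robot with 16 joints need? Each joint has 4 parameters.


Given: 16 joints, 4 DH parameters per joint (d, theta, a, alpha)
Total DH parameters = number_of_joints * 4
Total = 16 * 4
Total = 64

64


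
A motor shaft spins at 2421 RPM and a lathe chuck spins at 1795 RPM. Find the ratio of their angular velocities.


Given: RPM_A = 2421, RPM_B = 1795
omega = 2*pi*RPM/60, so omega_A/omega_B = RPM_A / RPM_B
omega_A/omega_B = 2421 / 1795
omega_A/omega_B = 2421/1795

2421/1795


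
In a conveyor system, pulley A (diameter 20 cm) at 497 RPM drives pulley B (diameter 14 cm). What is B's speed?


Given: D1 = 20 cm, w1 = 497 RPM, D2 = 14 cm
Using D1*w1 = D2*w2
w2 = D1*w1 / D2
w2 = 20*497 / 14
w2 = 9940 / 14
w2 = 710 RPM

710 RPM


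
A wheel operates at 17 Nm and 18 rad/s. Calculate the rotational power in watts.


Given: tau = 17 Nm, omega = 18 rad/s
Using P = tau * omega
P = 17 * 18
P = 306 W

306 W


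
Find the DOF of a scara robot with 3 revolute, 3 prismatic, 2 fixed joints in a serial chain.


Given: serial robot with 3 revolute, 3 prismatic, 2 fixed joints
DOF contribution per joint type: revolute=1, prismatic=1, spherical=3, fixed=0
DOF = 3*1 + 3*1 + 2*0
DOF = 6

6


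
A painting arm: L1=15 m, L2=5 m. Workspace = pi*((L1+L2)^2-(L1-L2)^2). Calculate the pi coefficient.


Given: L1 = 15, L2 = 5
(L1+L2)^2 = (20)^2 = 400
(L1-L2)^2 = (10)^2 = 100
Difference = 400 - 100 = 300
This equals 4*L1*L2 = 4*15*5 = 300
Workspace area = 300*pi

300


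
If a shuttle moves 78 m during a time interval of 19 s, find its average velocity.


Given: distance d = 78 m, time t = 19 s
Using v = d / t
v = 78 / 19
v = 78/19 m/s

78/19 m/s


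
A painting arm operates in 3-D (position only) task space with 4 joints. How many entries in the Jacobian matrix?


Given: task space dimension = 3, joints = 4
Jacobian is a 3 x 4 matrix
Total entries = rows * columns
Total = 3 * 4
Total = 12

12


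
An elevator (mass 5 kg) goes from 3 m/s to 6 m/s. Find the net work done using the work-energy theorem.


Given: m = 5 kg, v0 = 3 m/s, v = 6 m/s
Using W = (1/2)*m*(v^2 - v0^2)
v^2 = 6^2 = 36
v0^2 = 3^2 = 9
v^2 - v0^2 = 36 - 9 = 27
W = (1/2)*5*27 = 135/2 J

135/2 J


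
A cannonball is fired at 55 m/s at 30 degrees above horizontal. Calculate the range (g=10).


Given: v0 = 55 m/s, theta = 30 deg, g = 10 m/s^2
sin(2*30) = sin(60) = sqrt(3)/2
Using R = v0^2 * sin(2*theta) / g
R = 55^2 * (sqrt(3)/2) / 10
R = 3025 * sqrt(3) / 20
R = 605/4*sqrt(3) m

605/4*sqrt(3) m


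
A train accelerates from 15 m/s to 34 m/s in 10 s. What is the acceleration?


Given: initial velocity v0 = 15 m/s, final velocity v = 34 m/s, time t = 10 s
Using a = (v - v0) / t
a = (34 - 15) / 10
a = 19 / 10
a = 19/10 m/s^2

19/10 m/s^2


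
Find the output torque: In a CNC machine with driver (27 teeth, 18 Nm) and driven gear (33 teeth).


Given: N1 = 27, N2 = 33, T1 = 18 Nm
Using T2/T1 = N2/N1
T2 = T1 * N2 / N1
T2 = 18 * 33 / 27
T2 = 594 / 27
T2 = 22 Nm

22 Nm


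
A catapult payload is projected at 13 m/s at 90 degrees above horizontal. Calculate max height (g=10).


Given: v0 = 13 m/s, theta = 90 deg, g = 10 m/s^2
sin^2(90) = 1
Using H = v0^2 * sin^2(theta) / (2*g)
H = 13^2 * 1 / (2*10)
H = 169 * 1 / 20
H = 169 / 20
H = 169/20 m

169/20 m


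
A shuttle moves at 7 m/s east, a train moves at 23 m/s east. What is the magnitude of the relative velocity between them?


Given: v_A = 7 m/s east, v_B = 23 m/s east
Both move in the same direction; relative speed = |v_A - v_B|
|7 - 23| = |-16|
= 16 m/s

16 m/s


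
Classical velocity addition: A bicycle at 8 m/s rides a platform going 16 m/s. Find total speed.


Given: object velocity = 8 m/s, platform velocity = 16 m/s (same direction)
Using classical velocity addition: v_total = v_object + v_platform
v_total = 8 + 16
v_total = 24 m/s

24 m/s


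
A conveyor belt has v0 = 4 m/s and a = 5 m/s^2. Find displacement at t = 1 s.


Given: v0 = 4 m/s, a = 5 m/s^2, t = 1 s
Using s = v0*t + (1/2)*a*t^2
s = 4*1 + (1/2)*5*1^2
s = 4 + (1/2)*5
s = 4 + 5/2
s = 13/2

13/2 m


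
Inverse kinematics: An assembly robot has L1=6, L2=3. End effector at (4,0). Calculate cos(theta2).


Given: L1 = 6, L2 = 3, target (x, y) = (4, 0)
Using cos(theta2) = (x^2 + y^2 - L1^2 - L2^2) / (2*L1*L2)
x^2 + y^2 = 4^2 + 0 = 16
L1^2 + L2^2 = 36 + 9 = 45
Numerator = 16 - 45 = -29
Denominator = 2*6*3 = 36
cos(theta2) = -29/36 = -29/36

-29/36


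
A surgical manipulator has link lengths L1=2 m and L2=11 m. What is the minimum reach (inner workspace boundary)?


Given: L1 = 2 m, L2 = 11 m
For a 2-link planar arm, min reach = |L1 - L2| (second link folded back)
Min reach = |2 - 11|
Min reach = 9 m

9 m


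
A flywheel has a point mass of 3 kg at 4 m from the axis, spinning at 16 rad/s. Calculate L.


Given: m = 3 kg, r = 4 m, omega = 16 rad/s
For a point mass: I = m*r^2
I = 3*4^2 = 3*16 = 48
L = I*omega = 48*16
L = 768 kg*m^2/s

768 kg*m^2/s


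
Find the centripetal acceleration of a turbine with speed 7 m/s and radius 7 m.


Given: v = 7 m/s, r = 7 m
Using a_c = v^2 / r
a_c = 7^2 / 7
a_c = 49 / 7
a_c = 7 m/s^2

7 m/s^2


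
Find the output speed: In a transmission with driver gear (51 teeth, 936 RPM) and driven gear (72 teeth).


Given: N1 = 51 teeth, w1 = 936 RPM, N2 = 72 teeth
Using N1*w1 = N2*w2
w2 = N1*w1 / N2
w2 = 51*936 / 72
w2 = 47736 / 72
w2 = 663 RPM

663 RPM


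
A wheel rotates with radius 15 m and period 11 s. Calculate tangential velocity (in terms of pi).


Given: radius r = 15 m, period T = 11 s
Using v = 2*pi*r / T
v = 2*pi*15 / 11
v = 30*pi / 11
v = 30/11*pi m/s

30/11*pi m/s


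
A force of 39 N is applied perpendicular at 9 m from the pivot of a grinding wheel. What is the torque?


Given: F = 39 N, r = 9 m, angle = 90 deg (perpendicular)
Using tau = F * r * sin(90)
sin(90) = 1
tau = 39 * 9 * 1
tau = 351 Nm

351 Nm


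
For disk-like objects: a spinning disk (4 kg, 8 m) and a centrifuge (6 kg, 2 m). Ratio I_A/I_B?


Given: M1=4 kg, R1=8 m, M2=6 kg, R2=2 m
For a disk: I = (1/2)*M*R^2, so I_A/I_B = (M1*R1^2)/(M2*R2^2)
M1*R1^2 = 4*64 = 256
M2*R2^2 = 6*4 = 24
I_A/I_B = 256/24 = 32/3

32/3


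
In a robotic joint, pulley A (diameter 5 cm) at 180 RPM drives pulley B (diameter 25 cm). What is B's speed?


Given: D1 = 5 cm, w1 = 180 RPM, D2 = 25 cm
Using D1*w1 = D2*w2
w2 = D1*w1 / D2
w2 = 5*180 / 25
w2 = 900 / 25
w2 = 36 RPM

36 RPM


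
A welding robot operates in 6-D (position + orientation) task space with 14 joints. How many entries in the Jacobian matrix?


Given: task space dimension = 6, joints = 14
Jacobian is a 6 x 14 matrix
Total entries = rows * columns
Total = 6 * 14
Total = 84

84


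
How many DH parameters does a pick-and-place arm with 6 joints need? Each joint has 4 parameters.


Given: 6 joints, 4 DH parameters per joint (d, theta, a, alpha)
Total DH parameters = number_of_joints * 4
Total = 6 * 4
Total = 24

24


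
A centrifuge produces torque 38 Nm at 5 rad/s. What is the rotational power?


Given: tau = 38 Nm, omega = 5 rad/s
Using P = tau * omega
P = 38 * 5
P = 190 W

190 W


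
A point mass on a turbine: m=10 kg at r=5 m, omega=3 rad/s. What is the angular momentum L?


Given: m = 10 kg, r = 5 m, omega = 3 rad/s
For a point mass: I = m*r^2
I = 10*5^2 = 10*25 = 250
L = I*omega = 250*3
L = 750 kg*m^2/s

750 kg*m^2/s


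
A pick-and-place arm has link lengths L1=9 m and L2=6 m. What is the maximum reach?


Given: L1 = 9 m, L2 = 6 m
For a 2-link planar arm, max reach = L1 + L2 (fully extended)
Max reach = 9 + 6
Max reach = 15 m

15 m


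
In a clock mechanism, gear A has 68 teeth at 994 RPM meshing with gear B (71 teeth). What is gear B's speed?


Given: N1 = 68 teeth, w1 = 994 RPM, N2 = 71 teeth
Using N1*w1 = N2*w2
w2 = N1*w1 / N2
w2 = 68*994 / 71
w2 = 67592 / 71
w2 = 952 RPM

952 RPM


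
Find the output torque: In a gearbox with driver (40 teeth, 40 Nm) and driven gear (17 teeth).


Given: N1 = 40, N2 = 17, T1 = 40 Nm
Using T2/T1 = N2/N1
T2 = T1 * N2 / N1
T2 = 40 * 17 / 40
T2 = 680 / 40
T2 = 17 Nm

17 Nm


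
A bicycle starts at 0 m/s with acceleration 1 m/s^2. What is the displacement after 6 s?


Given: v0 = 0 m/s, a = 1 m/s^2, t = 6 s
Using s = v0*t + (1/2)*a*t^2
s = 0*6 + (1/2)*1*6^2
s = 0 + (1/2)*36
s = 0 + 18
s = 18

18 m


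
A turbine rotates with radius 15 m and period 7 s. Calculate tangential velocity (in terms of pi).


Given: radius r = 15 m, period T = 7 s
Using v = 2*pi*r / T
v = 2*pi*15 / 7
v = 30*pi / 7
v = 30/7*pi m/s

30/7*pi m/s


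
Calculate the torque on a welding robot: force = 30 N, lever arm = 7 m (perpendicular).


Given: F = 30 N, r = 7 m, angle = 90 deg (perpendicular)
Using tau = F * r * sin(90)
sin(90) = 1
tau = 30 * 7 * 1
tau = 210 Nm

210 Nm


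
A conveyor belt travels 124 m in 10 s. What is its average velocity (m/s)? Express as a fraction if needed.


Given: distance d = 124 m, time t = 10 s
Using v = d / t
v = 124 / 10
v = 62/5 m/s

62/5 m/s


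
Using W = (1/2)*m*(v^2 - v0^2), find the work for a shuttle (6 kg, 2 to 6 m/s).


Given: m = 6 kg, v0 = 2 m/s, v = 6 m/s
Using W = (1/2)*m*(v^2 - v0^2)
v^2 = 6^2 = 36
v0^2 = 2^2 = 4
v^2 - v0^2 = 36 - 4 = 32
W = (1/2)*6*32 = 96 J

96 J


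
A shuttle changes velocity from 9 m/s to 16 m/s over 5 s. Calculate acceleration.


Given: initial velocity v0 = 9 m/s, final velocity v = 16 m/s, time t = 5 s
Using a = (v - v0) / t
a = (16 - 9) / 5
a = 7 / 5
a = 7/5 m/s^2

7/5 m/s^2


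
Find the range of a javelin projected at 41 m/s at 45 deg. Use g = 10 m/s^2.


Given: v0 = 41 m/s, theta = 45 deg, g = 10 m/s^2
sin(2*45) = sin(90) = 1
Using R = v0^2 * sin(2*theta) / g
R = 41^2 * 1 / 10
R = 1681 / 10
R = 1681/10 m

1681/10 m


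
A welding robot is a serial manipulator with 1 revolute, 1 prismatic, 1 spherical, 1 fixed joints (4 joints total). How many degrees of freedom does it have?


Given: serial robot with 1 revolute, 1 prismatic, 1 spherical, 1 fixed joints
DOF contribution per joint type: revolute=1, prismatic=1, spherical=3, fixed=0
DOF = 1*1 + 1*1 + 1*3 + 1*0
DOF = 5

5


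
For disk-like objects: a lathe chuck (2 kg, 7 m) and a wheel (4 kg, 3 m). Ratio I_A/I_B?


Given: M1=2 kg, R1=7 m, M2=4 kg, R2=3 m
For a disk: I = (1/2)*M*R^2, so I_A/I_B = (M1*R1^2)/(M2*R2^2)
M1*R1^2 = 2*49 = 98
M2*R2^2 = 4*9 = 36
I_A/I_B = 98/36 = 49/18

49/18


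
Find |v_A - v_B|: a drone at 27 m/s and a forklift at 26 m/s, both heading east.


Given: v_A = 27 m/s east, v_B = 26 m/s east
Both move in the same direction; relative speed = |v_A - v_B|
|27 - 26| = |1|
= 1 m/s

1 m/s


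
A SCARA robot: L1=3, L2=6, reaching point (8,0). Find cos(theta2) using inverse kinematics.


Given: L1 = 3, L2 = 6, target (x, y) = (8, 0)
Using cos(theta2) = (x^2 + y^2 - L1^2 - L2^2) / (2*L1*L2)
x^2 + y^2 = 8^2 + 0 = 64
L1^2 + L2^2 = 9 + 36 = 45
Numerator = 64 - 45 = 19
Denominator = 2*3*6 = 36
cos(theta2) = 19/36 = 19/36

19/36


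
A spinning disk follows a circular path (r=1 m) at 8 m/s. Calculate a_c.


Given: v = 8 m/s, r = 1 m
Using a_c = v^2 / r
a_c = 8^2 / 1
a_c = 64 / 1
a_c = 64 m/s^2

64 m/s^2


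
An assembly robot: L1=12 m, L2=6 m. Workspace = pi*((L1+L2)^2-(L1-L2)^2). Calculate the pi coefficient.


Given: L1 = 12, L2 = 6
(L1+L2)^2 = (18)^2 = 324
(L1-L2)^2 = (6)^2 = 36
Difference = 324 - 36 = 288
This equals 4*L1*L2 = 4*12*6 = 288
Workspace area = 288*pi

288


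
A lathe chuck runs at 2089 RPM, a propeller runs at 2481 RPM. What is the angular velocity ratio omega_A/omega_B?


Given: RPM_A = 2089, RPM_B = 2481
omega = 2*pi*RPM/60, so omega_A/omega_B = RPM_A / RPM_B
omega_A/omega_B = 2089 / 2481
omega_A/omega_B = 2089/2481

2089/2481


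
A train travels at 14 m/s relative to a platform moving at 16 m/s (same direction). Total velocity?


Given: object velocity = 14 m/s, platform velocity = 16 m/s (same direction)
Using classical velocity addition: v_total = v_object + v_platform
v_total = 14 + 16
v_total = 30 m/s

30 m/s


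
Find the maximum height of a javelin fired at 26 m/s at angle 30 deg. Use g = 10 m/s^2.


Given: v0 = 26 m/s, theta = 30 deg, g = 10 m/s^2
sin^2(30) = 1/4
Using H = v0^2 * sin^2(theta) / (2*g)
H = 26^2 * 1/4 / (2*10)
H = 676 * 1/4 / 20
H = 169 / 20
H = 169/20 m

169/20 m


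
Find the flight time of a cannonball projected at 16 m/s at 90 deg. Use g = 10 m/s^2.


Given: v0 = 16 m/s, theta = 90 deg, g = 10 m/s^2
sin(90) = 1
Using T = 2*v0*sin(theta) / g
T = 2*16*1 / 10
T = 32 / 10
T = 16/5 s

16/5 s


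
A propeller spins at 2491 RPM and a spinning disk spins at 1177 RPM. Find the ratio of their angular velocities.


Given: RPM_A = 2491, RPM_B = 1177
omega = 2*pi*RPM/60, so omega_A/omega_B = RPM_A / RPM_B
omega_A/omega_B = 2491 / 1177
omega_A/omega_B = 2491/1177

2491/1177


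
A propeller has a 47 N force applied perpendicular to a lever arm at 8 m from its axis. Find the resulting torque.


Given: F = 47 N, r = 8 m, angle = 90 deg (perpendicular)
Using tau = F * r * sin(90)
sin(90) = 1
tau = 47 * 8 * 1
tau = 376 Nm

376 Nm


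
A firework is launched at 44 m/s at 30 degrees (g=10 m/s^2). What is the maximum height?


Given: v0 = 44 m/s, theta = 30 deg, g = 10 m/s^2
sin^2(30) = 1/4
Using H = v0^2 * sin^2(theta) / (2*g)
H = 44^2 * 1/4 / (2*10)
H = 1936 * 1/4 / 20
H = 484 / 20
H = 121/5 m

121/5 m


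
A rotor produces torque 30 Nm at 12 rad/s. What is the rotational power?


Given: tau = 30 Nm, omega = 12 rad/s
Using P = tau * omega
P = 30 * 12
P = 360 W

360 W


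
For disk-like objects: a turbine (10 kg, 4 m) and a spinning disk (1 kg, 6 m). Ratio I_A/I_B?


Given: M1=10 kg, R1=4 m, M2=1 kg, R2=6 m
For a disk: I = (1/2)*M*R^2, so I_A/I_B = (M1*R1^2)/(M2*R2^2)
M1*R1^2 = 10*16 = 160
M2*R2^2 = 1*36 = 36
I_A/I_B = 160/36 = 40/9

40/9


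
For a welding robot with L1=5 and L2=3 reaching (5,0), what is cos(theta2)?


Given: L1 = 5, L2 = 3, target (x, y) = (5, 0)
Using cos(theta2) = (x^2 + y^2 - L1^2 - L2^2) / (2*L1*L2)
x^2 + y^2 = 5^2 + 0 = 25
L1^2 + L2^2 = 25 + 9 = 34
Numerator = 25 - 34 = -9
Denominator = 2*5*3 = 30
cos(theta2) = -9/30 = -3/10

-3/10


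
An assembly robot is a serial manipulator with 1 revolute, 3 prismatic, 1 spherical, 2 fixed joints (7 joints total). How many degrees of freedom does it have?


Given: serial robot with 1 revolute, 3 prismatic, 1 spherical, 2 fixed joints
DOF contribution per joint type: revolute=1, prismatic=1, spherical=3, fixed=0
DOF = 1*1 + 3*1 + 1*3 + 2*0
DOF = 7

7


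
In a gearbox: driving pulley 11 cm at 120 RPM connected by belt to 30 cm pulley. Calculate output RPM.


Given: D1 = 11 cm, w1 = 120 RPM, D2 = 30 cm
Using D1*w1 = D2*w2
w2 = D1*w1 / D2
w2 = 11*120 / 30
w2 = 1320 / 30
w2 = 44 RPM

44 RPM


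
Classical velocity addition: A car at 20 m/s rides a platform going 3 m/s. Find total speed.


Given: object velocity = 20 m/s, platform velocity = 3 m/s (same direction)
Using classical velocity addition: v_total = v_object + v_platform
v_total = 20 + 3
v_total = 23 m/s

23 m/s


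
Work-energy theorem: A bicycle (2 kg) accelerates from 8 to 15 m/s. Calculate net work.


Given: m = 2 kg, v0 = 8 m/s, v = 15 m/s
Using W = (1/2)*m*(v^2 - v0^2)
v^2 = 15^2 = 225
v0^2 = 8^2 = 64
v^2 - v0^2 = 225 - 64 = 161
W = (1/2)*2*161 = 161 J

161 J


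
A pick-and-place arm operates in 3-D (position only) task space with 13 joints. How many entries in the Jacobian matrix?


Given: task space dimension = 3, joints = 13
Jacobian is a 3 x 13 matrix
Total entries = rows * columns
Total = 3 * 13
Total = 39

39


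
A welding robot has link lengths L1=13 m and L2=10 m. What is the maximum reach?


Given: L1 = 13 m, L2 = 10 m
For a 2-link planar arm, max reach = L1 + L2 (fully extended)
Max reach = 13 + 10
Max reach = 23 m

23 m


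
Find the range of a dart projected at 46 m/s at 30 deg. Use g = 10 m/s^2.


Given: v0 = 46 m/s, theta = 30 deg, g = 10 m/s^2
sin(2*30) = sin(60) = sqrt(3)/2
Using R = v0^2 * sin(2*theta) / g
R = 46^2 * (sqrt(3)/2) / 10
R = 2116 * sqrt(3) / 20
R = 529/5*sqrt(3) m

529/5*sqrt(3) m


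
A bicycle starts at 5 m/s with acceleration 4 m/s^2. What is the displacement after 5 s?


Given: v0 = 5 m/s, a = 4 m/s^2, t = 5 s
Using s = v0*t + (1/2)*a*t^2
s = 5*5 + (1/2)*4*5^2
s = 25 + (1/2)*100
s = 25 + 50
s = 75

75 m


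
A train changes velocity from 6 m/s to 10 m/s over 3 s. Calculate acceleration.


Given: initial velocity v0 = 6 m/s, final velocity v = 10 m/s, time t = 3 s
Using a = (v - v0) / t
a = (10 - 6) / 3
a = 4 / 3
a = 4/3 m/s^2

4/3 m/s^2


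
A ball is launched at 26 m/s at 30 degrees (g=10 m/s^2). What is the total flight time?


Given: v0 = 26 m/s, theta = 30 deg, g = 10 m/s^2
sin(30) = 1/2
Using T = 2*v0*sin(theta) / g
T = 2*26*1/2 / 10
T = 26 / 10
T = 13/5 s

13/5 s


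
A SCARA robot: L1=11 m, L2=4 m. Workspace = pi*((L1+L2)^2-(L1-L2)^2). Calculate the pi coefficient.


Given: L1 = 11, L2 = 4
(L1+L2)^2 = (15)^2 = 225
(L1-L2)^2 = (7)^2 = 49
Difference = 225 - 49 = 176
This equals 4*L1*L2 = 4*11*4 = 176
Workspace area = 176*pi

176


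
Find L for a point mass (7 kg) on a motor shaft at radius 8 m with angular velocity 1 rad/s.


Given: m = 7 kg, r = 8 m, omega = 1 rad/s
For a point mass: I = m*r^2
I = 7*8^2 = 7*64 = 448
L = I*omega = 448*1
L = 448 kg*m^2/s

448 kg*m^2/s


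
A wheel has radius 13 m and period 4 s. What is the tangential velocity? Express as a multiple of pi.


Given: radius r = 13 m, period T = 4 s
Using v = 2*pi*r / T
v = 2*pi*13 / 4
v = 26*pi / 4
v = 13/2*pi m/s

13/2*pi m/s


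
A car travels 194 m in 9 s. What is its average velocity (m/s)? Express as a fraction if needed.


Given: distance d = 194 m, time t = 9 s
Using v = d / t
v = 194 / 9
v = 194/9 m/s

194/9 m/s


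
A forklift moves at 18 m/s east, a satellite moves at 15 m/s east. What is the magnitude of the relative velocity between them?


Given: v_A = 18 m/s east, v_B = 15 m/s east
Both move in the same direction; relative speed = |v_A - v_B|
|18 - 15| = |3|
= 3 m/s

3 m/s


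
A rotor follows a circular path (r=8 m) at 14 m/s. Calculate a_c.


Given: v = 14 m/s, r = 8 m
Using a_c = v^2 / r
a_c = 14^2 / 8
a_c = 196 / 8
a_c = 49/2 m/s^2

49/2 m/s^2


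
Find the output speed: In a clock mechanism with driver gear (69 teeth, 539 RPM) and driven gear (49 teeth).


Given: N1 = 69 teeth, w1 = 539 RPM, N2 = 49 teeth
Using N1*w1 = N2*w2
w2 = N1*w1 / N2
w2 = 69*539 / 49
w2 = 37191 / 49
w2 = 759 RPM

759 RPM


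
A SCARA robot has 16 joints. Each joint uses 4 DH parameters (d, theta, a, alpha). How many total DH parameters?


Given: 16 joints, 4 DH parameters per joint (d, theta, a, alpha)
Total DH parameters = number_of_joints * 4
Total = 16 * 4
Total = 64

64


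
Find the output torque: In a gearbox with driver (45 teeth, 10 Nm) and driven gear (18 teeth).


Given: N1 = 45, N2 = 18, T1 = 10 Nm
Using T2/T1 = N2/N1
T2 = T1 * N2 / N1
T2 = 10 * 18 / 45
T2 = 180 / 45
T2 = 4 Nm

4 Nm


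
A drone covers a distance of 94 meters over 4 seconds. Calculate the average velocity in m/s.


Given: distance d = 94 m, time t = 4 s
Using v = d / t
v = 94 / 4
v = 47/2 m/s

47/2 m/s


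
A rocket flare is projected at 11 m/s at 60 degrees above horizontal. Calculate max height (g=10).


Given: v0 = 11 m/s, theta = 60 deg, g = 10 m/s^2
sin^2(60) = 3/4
Using H = v0^2 * sin^2(theta) / (2*g)
H = 11^2 * 3/4 / (2*10)
H = 121 * 3/4 / 20
H = 363/4 / 20
H = 363/80 m

363/80 m


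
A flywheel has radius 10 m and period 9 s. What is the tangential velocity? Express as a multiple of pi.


Given: radius r = 10 m, period T = 9 s
Using v = 2*pi*r / T
v = 2*pi*10 / 9
v = 20*pi / 9
v = 20/9*pi m/s

20/9*pi m/s


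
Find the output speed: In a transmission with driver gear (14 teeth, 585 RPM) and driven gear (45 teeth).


Given: N1 = 14 teeth, w1 = 585 RPM, N2 = 45 teeth
Using N1*w1 = N2*w2
w2 = N1*w1 / N2
w2 = 14*585 / 45
w2 = 8190 / 45
w2 = 182 RPM

182 RPM


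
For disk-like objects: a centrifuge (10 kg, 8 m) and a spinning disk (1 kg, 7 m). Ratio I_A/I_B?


Given: M1=10 kg, R1=8 m, M2=1 kg, R2=7 m
For a disk: I = (1/2)*M*R^2, so I_A/I_B = (M1*R1^2)/(M2*R2^2)
M1*R1^2 = 10*64 = 640
M2*R2^2 = 1*49 = 49
I_A/I_B = 640/49 = 640/49

640/49


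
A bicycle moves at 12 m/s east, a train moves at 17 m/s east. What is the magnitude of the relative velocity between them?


Given: v_A = 12 m/s east, v_B = 17 m/s east
Both move in the same direction; relative speed = |v_A - v_B|
|12 - 17| = |-5|
= 5 m/s

5 m/s


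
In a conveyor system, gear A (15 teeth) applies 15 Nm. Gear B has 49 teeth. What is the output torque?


Given: N1 = 15, N2 = 49, T1 = 15 Nm
Using T2/T1 = N2/N1
T2 = T1 * N2 / N1
T2 = 15 * 49 / 15
T2 = 735 / 15
T2 = 49 Nm

49 Nm


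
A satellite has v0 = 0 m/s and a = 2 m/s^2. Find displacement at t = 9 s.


Given: v0 = 0 m/s, a = 2 m/s^2, t = 9 s
Using s = v0*t + (1/2)*a*t^2
s = 0*9 + (1/2)*2*9^2
s = 0 + (1/2)*162
s = 0 + 81
s = 81

81 m


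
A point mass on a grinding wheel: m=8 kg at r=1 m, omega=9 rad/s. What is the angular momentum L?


Given: m = 8 kg, r = 1 m, omega = 9 rad/s
For a point mass: I = m*r^2
I = 8*1^2 = 8*1 = 8
L = I*omega = 8*9
L = 72 kg*m^2/s

72 kg*m^2/s


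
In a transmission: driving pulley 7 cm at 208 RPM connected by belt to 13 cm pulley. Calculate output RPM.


Given: D1 = 7 cm, w1 = 208 RPM, D2 = 13 cm
Using D1*w1 = D2*w2
w2 = D1*w1 / D2
w2 = 7*208 / 13
w2 = 1456 / 13
w2 = 112 RPM

112 RPM


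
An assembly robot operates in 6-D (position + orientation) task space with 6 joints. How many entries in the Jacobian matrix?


Given: task space dimension = 6, joints = 6
Jacobian is a 6 x 6 matrix
Total entries = rows * columns
Total = 6 * 6
Total = 36

36


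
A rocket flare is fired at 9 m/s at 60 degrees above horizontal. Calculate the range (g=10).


Given: v0 = 9 m/s, theta = 60 deg, g = 10 m/s^2
sin(2*60) = sin(120) = sqrt(3)/2
Using R = v0^2 * sin(2*theta) / g
R = 9^2 * (sqrt(3)/2) / 10
R = 81 * sqrt(3) / 20
R = 81/20*sqrt(3) m

81/20*sqrt(3) m


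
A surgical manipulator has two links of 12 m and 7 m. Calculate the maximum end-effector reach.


Given: L1 = 12 m, L2 = 7 m
For a 2-link planar arm, max reach = L1 + L2 (fully extended)
Max reach = 12 + 7
Max reach = 19 m

19 m


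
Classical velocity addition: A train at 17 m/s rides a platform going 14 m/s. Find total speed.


Given: object velocity = 17 m/s, platform velocity = 14 m/s (same direction)
Using classical velocity addition: v_total = v_object + v_platform
v_total = 17 + 14
v_total = 31 m/s

31 m/s


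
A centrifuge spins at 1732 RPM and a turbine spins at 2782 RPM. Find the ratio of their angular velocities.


Given: RPM_A = 1732, RPM_B = 2782
omega = 2*pi*RPM/60, so omega_A/omega_B = RPM_A / RPM_B
omega_A/omega_B = 1732 / 2782
omega_A/omega_B = 866/1391

866/1391


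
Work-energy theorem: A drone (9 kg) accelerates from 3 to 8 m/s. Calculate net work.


Given: m = 9 kg, v0 = 3 m/s, v = 8 m/s
Using W = (1/2)*m*(v^2 - v0^2)
v^2 = 8^2 = 64
v0^2 = 3^2 = 9
v^2 - v0^2 = 64 - 9 = 55
W = (1/2)*9*55 = 495/2 J

495/2 J


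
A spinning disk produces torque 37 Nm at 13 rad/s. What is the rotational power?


Given: tau = 37 Nm, omega = 13 rad/s
Using P = tau * omega
P = 37 * 13
P = 481 W

481 W


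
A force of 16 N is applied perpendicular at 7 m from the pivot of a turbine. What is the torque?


Given: F = 16 N, r = 7 m, angle = 90 deg (perpendicular)
Using tau = F * r * sin(90)
sin(90) = 1
tau = 16 * 7 * 1
tau = 112 Nm

112 Nm


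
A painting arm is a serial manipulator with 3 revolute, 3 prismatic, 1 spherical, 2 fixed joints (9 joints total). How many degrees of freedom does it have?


Given: serial robot with 3 revolute, 3 prismatic, 1 spherical, 2 fixed joints
DOF contribution per joint type: revolute=1, prismatic=1, spherical=3, fixed=0
DOF = 3*1 + 3*1 + 1*3 + 2*0
DOF = 9

9


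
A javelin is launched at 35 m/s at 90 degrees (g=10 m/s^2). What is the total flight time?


Given: v0 = 35 m/s, theta = 90 deg, g = 10 m/s^2
sin(90) = 1
Using T = 2*v0*sin(theta) / g
T = 2*35*1 / 10
T = 70 / 10
T = 7 s

7 s


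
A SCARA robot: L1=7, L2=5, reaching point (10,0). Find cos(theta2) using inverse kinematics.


Given: L1 = 7, L2 = 5, target (x, y) = (10, 0)
Using cos(theta2) = (x^2 + y^2 - L1^2 - L2^2) / (2*L1*L2)
x^2 + y^2 = 10^2 + 0 = 100
L1^2 + L2^2 = 49 + 25 = 74
Numerator = 100 - 74 = 26
Denominator = 2*7*5 = 70
cos(theta2) = 26/70 = 13/35

13/35


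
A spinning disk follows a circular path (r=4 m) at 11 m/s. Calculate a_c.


Given: v = 11 m/s, r = 4 m
Using a_c = v^2 / r
a_c = 11^2 / 4
a_c = 121 / 4
a_c = 121/4 m/s^2

121/4 m/s^2


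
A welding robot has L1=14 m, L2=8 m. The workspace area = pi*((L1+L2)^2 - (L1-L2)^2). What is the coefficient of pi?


Given: L1 = 14, L2 = 8
(L1+L2)^2 = (22)^2 = 484
(L1-L2)^2 = (6)^2 = 36
Difference = 484 - 36 = 448
This equals 4*L1*L2 = 4*14*8 = 448
Workspace area = 448*pi

448


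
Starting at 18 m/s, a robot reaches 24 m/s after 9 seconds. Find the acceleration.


Given: initial velocity v0 = 18 m/s, final velocity v = 24 m/s, time t = 9 s
Using a = (v - v0) / t
a = (24 - 18) / 9
a = 6 / 9
a = 2/3 m/s^2

2/3 m/s^2


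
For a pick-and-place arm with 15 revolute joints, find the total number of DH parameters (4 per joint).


Given: 15 joints, 4 DH parameters per joint (d, theta, a, alpha)
Total DH parameters = number_of_joints * 4
Total = 15 * 4
Total = 60

60


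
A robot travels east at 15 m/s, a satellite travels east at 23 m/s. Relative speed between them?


Given: v_A = 15 m/s east, v_B = 23 m/s east
Both move in the same direction; relative speed = |v_A - v_B|
|15 - 23| = |-8|
= 8 m/s

8 m/s


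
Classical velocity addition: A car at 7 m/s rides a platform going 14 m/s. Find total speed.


Given: object velocity = 7 m/s, platform velocity = 14 m/s (same direction)
Using classical velocity addition: v_total = v_object + v_platform
v_total = 7 + 14
v_total = 21 m/s

21 m/s


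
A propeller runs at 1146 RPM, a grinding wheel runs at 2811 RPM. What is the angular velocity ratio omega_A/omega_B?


Given: RPM_A = 1146, RPM_B = 2811
omega = 2*pi*RPM/60, so omega_A/omega_B = RPM_A / RPM_B
omega_A/omega_B = 1146 / 2811
omega_A/omega_B = 382/937

382/937


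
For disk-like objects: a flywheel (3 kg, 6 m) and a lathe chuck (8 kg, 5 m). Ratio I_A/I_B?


Given: M1=3 kg, R1=6 m, M2=8 kg, R2=5 m
For a disk: I = (1/2)*M*R^2, so I_A/I_B = (M1*R1^2)/(M2*R2^2)
M1*R1^2 = 3*36 = 108
M2*R2^2 = 8*25 = 200
I_A/I_B = 108/200 = 27/50

27/50


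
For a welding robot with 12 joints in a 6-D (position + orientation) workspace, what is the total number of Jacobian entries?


Given: task space dimension = 6, joints = 12
Jacobian is a 6 x 12 matrix
Total entries = rows * columns
Total = 6 * 12
Total = 72

72


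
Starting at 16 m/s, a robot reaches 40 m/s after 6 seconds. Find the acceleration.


Given: initial velocity v0 = 16 m/s, final velocity v = 40 m/s, time t = 6 s
Using a = (v - v0) / t
a = (40 - 16) / 6
a = 24 / 6
a = 4 m/s^2

4 m/s^2


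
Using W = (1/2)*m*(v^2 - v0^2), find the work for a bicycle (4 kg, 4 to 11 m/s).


Given: m = 4 kg, v0 = 4 m/s, v = 11 m/s
Using W = (1/2)*m*(v^2 - v0^2)
v^2 = 11^2 = 121
v0^2 = 4^2 = 16
v^2 - v0^2 = 121 - 16 = 105
W = (1/2)*4*105 = 210 J

210 J


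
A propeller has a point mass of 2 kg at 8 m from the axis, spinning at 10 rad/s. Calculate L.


Given: m = 2 kg, r = 8 m, omega = 10 rad/s
For a point mass: I = m*r^2
I = 2*8^2 = 2*64 = 128
L = I*omega = 128*10
L = 1280 kg*m^2/s

1280 kg*m^2/s


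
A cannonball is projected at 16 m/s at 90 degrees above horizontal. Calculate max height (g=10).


Given: v0 = 16 m/s, theta = 90 deg, g = 10 m/s^2
sin^2(90) = 1
Using H = v0^2 * sin^2(theta) / (2*g)
H = 16^2 * 1 / (2*10)
H = 256 * 1 / 20
H = 256 / 20
H = 64/5 m

64/5 m


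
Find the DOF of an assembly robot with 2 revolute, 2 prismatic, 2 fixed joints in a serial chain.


Given: serial robot with 2 revolute, 2 prismatic, 2 fixed joints
DOF contribution per joint type: revolute=1, prismatic=1, spherical=3, fixed=0
DOF = 2*1 + 2*1 + 2*0
DOF = 4

4


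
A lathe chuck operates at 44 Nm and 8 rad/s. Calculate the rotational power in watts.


Given: tau = 44 Nm, omega = 8 rad/s
Using P = tau * omega
P = 44 * 8
P = 352 W

352 W


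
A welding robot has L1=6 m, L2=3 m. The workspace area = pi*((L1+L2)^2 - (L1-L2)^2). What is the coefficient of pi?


Given: L1 = 6, L2 = 3
(L1+L2)^2 = (9)^2 = 81
(L1-L2)^2 = (3)^2 = 9
Difference = 81 - 9 = 72
This equals 4*L1*L2 = 4*6*3 = 72
Workspace area = 72*pi

72


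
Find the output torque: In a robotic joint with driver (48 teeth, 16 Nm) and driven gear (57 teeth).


Given: N1 = 48, N2 = 57, T1 = 16 Nm
Using T2/T1 = N2/N1
T2 = T1 * N2 / N1
T2 = 16 * 57 / 48
T2 = 912 / 48
T2 = 19 Nm

19 Nm


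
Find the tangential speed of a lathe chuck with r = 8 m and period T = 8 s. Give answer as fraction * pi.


Given: radius r = 8 m, period T = 8 s
Using v = 2*pi*r / T
v = 2*pi*8 / 8
v = 16*pi / 8
v = 2*pi m/s

2*pi m/s


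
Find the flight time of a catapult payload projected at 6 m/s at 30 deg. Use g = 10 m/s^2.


Given: v0 = 6 m/s, theta = 30 deg, g = 10 m/s^2
sin(30) = 1/2
Using T = 2*v0*sin(theta) / g
T = 2*6*1/2 / 10
T = 6 / 10
T = 3/5 s

3/5 s


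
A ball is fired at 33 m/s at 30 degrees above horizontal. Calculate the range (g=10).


Given: v0 = 33 m/s, theta = 30 deg, g = 10 m/s^2
sin(2*30) = sin(60) = sqrt(3)/2
Using R = v0^2 * sin(2*theta) / g
R = 33^2 * (sqrt(3)/2) / 10
R = 1089 * sqrt(3) / 20
R = 1089/20*sqrt(3) m

1089/20*sqrt(3) m


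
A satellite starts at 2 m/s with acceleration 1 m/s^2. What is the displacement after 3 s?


Given: v0 = 2 m/s, a = 1 m/s^2, t = 3 s
Using s = v0*t + (1/2)*a*t^2
s = 2*3 + (1/2)*1*3^2
s = 6 + (1/2)*9
s = 6 + 9/2
s = 21/2

21/2 m


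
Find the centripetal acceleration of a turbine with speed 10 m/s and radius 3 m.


Given: v = 10 m/s, r = 3 m
Using a_c = v^2 / r
a_c = 10^2 / 3
a_c = 100 / 3
a_c = 100/3 m/s^2

100/3 m/s^2


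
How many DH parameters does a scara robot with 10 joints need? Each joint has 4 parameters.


Given: 10 joints, 4 DH parameters per joint (d, theta, a, alpha)
Total DH parameters = number_of_joints * 4
Total = 10 * 4
Total = 40

40


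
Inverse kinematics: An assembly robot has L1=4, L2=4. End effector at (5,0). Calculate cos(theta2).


Given: L1 = 4, L2 = 4, target (x, y) = (5, 0)
Using cos(theta2) = (x^2 + y^2 - L1^2 - L2^2) / (2*L1*L2)
x^2 + y^2 = 5^2 + 0 = 25
L1^2 + L2^2 = 16 + 16 = 32
Numerator = 25 - 32 = -7
Denominator = 2*4*4 = 32
cos(theta2) = -7/32 = -7/32

-7/32


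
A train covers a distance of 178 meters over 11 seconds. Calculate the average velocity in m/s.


Given: distance d = 178 m, time t = 11 s
Using v = d / t
v = 178 / 11
v = 178/11 m/s

178/11 m/s


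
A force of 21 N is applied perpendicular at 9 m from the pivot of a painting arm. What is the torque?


Given: F = 21 N, r = 9 m, angle = 90 deg (perpendicular)
Using tau = F * r * sin(90)
sin(90) = 1
tau = 21 * 9 * 1
tau = 189 Nm

189 Nm


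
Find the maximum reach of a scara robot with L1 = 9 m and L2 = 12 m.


Given: L1 = 9 m, L2 = 12 m
For a 2-link planar arm, max reach = L1 + L2 (fully extended)
Max reach = 9 + 12
Max reach = 21 m

21 m


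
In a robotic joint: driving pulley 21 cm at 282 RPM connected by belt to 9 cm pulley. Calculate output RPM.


Given: D1 = 21 cm, w1 = 282 RPM, D2 = 9 cm
Using D1*w1 = D2*w2
w2 = D1*w1 / D2
w2 = 21*282 / 9
w2 = 5922 / 9
w2 = 658 RPM

658 RPM


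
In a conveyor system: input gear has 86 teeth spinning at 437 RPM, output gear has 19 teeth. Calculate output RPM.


Given: N1 = 86 teeth, w1 = 437 RPM, N2 = 19 teeth
Using N1*w1 = N2*w2
w2 = N1*w1 / N2
w2 = 86*437 / 19
w2 = 37582 / 19
w2 = 1978 RPM

1978 RPM


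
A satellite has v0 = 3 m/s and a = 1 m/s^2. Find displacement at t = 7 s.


Given: v0 = 3 m/s, a = 1 m/s^2, t = 7 s
Using s = v0*t + (1/2)*a*t^2
s = 3*7 + (1/2)*1*7^2
s = 21 + (1/2)*49
s = 21 + 49/2
s = 91/2

91/2 m


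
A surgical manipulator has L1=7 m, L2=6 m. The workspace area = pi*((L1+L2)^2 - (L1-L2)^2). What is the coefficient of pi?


Given: L1 = 7, L2 = 6
(L1+L2)^2 = (13)^2 = 169
(L1-L2)^2 = (1)^2 = 1
Difference = 169 - 1 = 168
This equals 4*L1*L2 = 4*7*6 = 168
Workspace area = 168*pi

168


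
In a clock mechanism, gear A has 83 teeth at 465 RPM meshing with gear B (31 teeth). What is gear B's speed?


Given: N1 = 83 teeth, w1 = 465 RPM, N2 = 31 teeth
Using N1*w1 = N2*w2
w2 = N1*w1 / N2
w2 = 83*465 / 31
w2 = 38595 / 31
w2 = 1245 RPM

1245 RPM


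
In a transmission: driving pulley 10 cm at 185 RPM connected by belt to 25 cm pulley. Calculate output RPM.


Given: D1 = 10 cm, w1 = 185 RPM, D2 = 25 cm
Using D1*w1 = D2*w2
w2 = D1*w1 / D2
w2 = 10*185 / 25
w2 = 1850 / 25
w2 = 74 RPM

74 RPM


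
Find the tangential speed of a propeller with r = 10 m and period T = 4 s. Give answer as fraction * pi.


Given: radius r = 10 m, period T = 4 s
Using v = 2*pi*r / T
v = 2*pi*10 / 4
v = 20*pi / 4
v = 5*pi m/s

5*pi m/s
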